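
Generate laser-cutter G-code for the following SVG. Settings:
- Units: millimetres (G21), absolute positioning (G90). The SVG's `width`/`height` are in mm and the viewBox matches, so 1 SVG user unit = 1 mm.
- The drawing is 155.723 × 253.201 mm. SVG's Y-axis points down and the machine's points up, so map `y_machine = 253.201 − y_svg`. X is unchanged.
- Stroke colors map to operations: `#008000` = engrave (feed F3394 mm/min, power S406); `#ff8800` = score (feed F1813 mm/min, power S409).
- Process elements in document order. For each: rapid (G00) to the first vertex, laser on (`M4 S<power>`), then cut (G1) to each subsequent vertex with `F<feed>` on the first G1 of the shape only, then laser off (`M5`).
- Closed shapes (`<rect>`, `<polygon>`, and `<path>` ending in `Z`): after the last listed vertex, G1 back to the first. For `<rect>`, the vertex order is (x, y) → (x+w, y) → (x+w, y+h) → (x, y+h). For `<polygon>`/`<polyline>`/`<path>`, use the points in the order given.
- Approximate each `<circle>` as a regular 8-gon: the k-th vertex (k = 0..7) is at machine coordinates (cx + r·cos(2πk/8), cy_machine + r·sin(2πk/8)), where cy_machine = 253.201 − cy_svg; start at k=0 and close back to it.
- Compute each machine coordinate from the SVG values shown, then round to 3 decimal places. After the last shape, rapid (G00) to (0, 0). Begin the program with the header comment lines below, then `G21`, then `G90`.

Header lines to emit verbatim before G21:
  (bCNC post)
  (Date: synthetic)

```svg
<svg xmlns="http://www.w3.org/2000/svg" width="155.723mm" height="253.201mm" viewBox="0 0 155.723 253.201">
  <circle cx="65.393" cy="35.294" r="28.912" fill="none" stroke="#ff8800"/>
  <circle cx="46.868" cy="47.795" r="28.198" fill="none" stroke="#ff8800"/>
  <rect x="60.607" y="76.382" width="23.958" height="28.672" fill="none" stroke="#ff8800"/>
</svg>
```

(bCNC post)
(Date: synthetic)
G21
G90
G00 X94.305 Y217.907
M4 S409
G1 X85.837 Y238.351 F1813
G1 X65.393 Y246.819
G1 X44.949 Y238.351
G1 X36.481 Y217.907
G1 X44.949 Y197.463
G1 X65.393 Y188.995
G1 X85.837 Y197.463
G1 X94.305 Y217.907
M5
G00 X75.066 Y205.406
M4 S409
G1 X66.807 Y225.345 F1813
G1 X46.868 Y233.604
G1 X26.929 Y225.345
G1 X18.670 Y205.406
G1 X26.929 Y185.467
G1 X46.868 Y177.208
G1 X66.807 Y185.467
G1 X75.066 Y205.406
M5
G00 X60.607 Y176.819
M4 S409
G1 X84.565 Y176.819 F1813
G1 X84.565 Y148.147
G1 X60.607 Y148.147
G1 X60.607 Y176.819
M5
G00 X0.000 Y0.000

Since the viewBox matches the mm dimensions, user units are millimetres directly. The only transform is the Y-flip y_m = 253.201 − y_svg.

Shape 1 is a circle drawn with `<circle>`. Its stroke #ff8800 means score at S409, F1813. After flipping Y the toolpath is (94.305,217.907) → (85.837,238.351) → (65.393,246.819) → (44.949,238.351) → (36.481,217.907) → (44.949,197.463) → (65.393,188.995) → (85.837,197.463) → (94.305,217.907), returning to the start.

Shape 2 is a circle drawn with `<circle>`. Its stroke #ff8800 means score at S409, F1813. After flipping Y the toolpath is (75.066,205.406) → (66.807,225.345) → (46.868,233.604) → (26.929,225.345) → (18.670,205.406) → (26.929,185.467) → (46.868,177.208) → (66.807,185.467) → (75.066,205.406), returning to the start.

Shape 3 is a rectangle drawn with `<rect>`. Its stroke #ff8800 means score at S409, F1813. After flipping Y the toolpath is (60.607,176.819) → (84.565,176.819) → (84.565,148.147) → (60.607,148.147) → (60.607,176.819), returning to the start.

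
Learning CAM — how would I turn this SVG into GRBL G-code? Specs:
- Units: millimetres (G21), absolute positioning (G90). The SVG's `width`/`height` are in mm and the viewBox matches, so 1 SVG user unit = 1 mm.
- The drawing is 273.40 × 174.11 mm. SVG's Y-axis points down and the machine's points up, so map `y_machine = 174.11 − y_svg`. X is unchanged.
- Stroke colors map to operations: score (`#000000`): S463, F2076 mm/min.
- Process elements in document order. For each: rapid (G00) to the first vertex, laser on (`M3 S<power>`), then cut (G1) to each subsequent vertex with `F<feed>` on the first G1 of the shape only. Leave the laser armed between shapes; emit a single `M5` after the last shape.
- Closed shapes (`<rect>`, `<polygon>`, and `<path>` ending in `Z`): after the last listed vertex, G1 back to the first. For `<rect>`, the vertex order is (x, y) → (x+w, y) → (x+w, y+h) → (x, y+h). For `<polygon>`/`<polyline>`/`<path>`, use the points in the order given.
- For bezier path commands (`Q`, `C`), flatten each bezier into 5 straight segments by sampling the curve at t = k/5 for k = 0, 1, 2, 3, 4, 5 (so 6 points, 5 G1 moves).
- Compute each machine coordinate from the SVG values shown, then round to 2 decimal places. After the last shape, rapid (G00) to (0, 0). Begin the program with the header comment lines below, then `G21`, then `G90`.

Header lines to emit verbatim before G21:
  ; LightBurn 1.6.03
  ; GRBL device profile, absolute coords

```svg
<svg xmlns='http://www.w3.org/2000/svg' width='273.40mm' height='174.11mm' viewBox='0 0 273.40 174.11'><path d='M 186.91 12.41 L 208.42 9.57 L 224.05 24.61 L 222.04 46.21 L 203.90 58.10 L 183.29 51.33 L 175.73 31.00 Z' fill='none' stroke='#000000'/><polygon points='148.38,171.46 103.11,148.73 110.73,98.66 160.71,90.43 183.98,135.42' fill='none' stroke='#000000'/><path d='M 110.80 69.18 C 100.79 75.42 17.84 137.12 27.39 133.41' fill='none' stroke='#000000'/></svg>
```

; LightBurn 1.6.03
; GRBL device profile, absolute coords
G21
G90
G00 X186.91 Y161.70
M3 S463
G1 X208.42 Y164.54 F2076
G1 X224.05 Y149.50
G1 X222.04 Y127.90
G1 X203.90 Y116.01
G1 X183.29 Y122.78
G1 X175.73 Y143.11
G1 X186.91 Y161.70
G00 X148.38 Y2.65
M3 S463
G1 X103.11 Y25.38 F2076
G1 X110.73 Y75.45
G1 X160.71 Y83.68
G1 X183.98 Y38.69
G1 X148.38 Y2.65
G00 X110.80 Y104.93
M3 S463
G1 X97.36 Y95.50 F2076
G1 X74.36 Y78.56
G1 X49.74 Y59.91
G1 X31.44 Y45.36
G1 X27.39 Y40.70
M5
G00 X0.00 Y0.00

Since the viewBox matches the mm dimensions, user units are millimetres directly. The only transform is the Y-flip y_m = 174.11 − y_svg.

Shape 1 is a regular polygon drawn with `<path>`. Its stroke #000000 means score at S463, F2076. After flipping Y the toolpath is (186.91,161.70) → (208.42,164.54) → (224.05,149.50) → (222.04,127.90) → (203.90,116.01) → (183.29,122.78) → (175.73,143.11) → (186.91,161.70), returning to the start.

Shape 2 is a regular polygon drawn with `<polygon>`. Its stroke #000000 means score at S463, F2076. After flipping Y the toolpath is (148.38,2.65) → (103.11,25.38) → (110.73,75.45) → (160.71,83.68) → (183.98,38.69) → (148.38,2.65), returning to the start.

Shape 3 is a cubic bezier drawn with `<path>`. Its stroke #000000 means score at S463, F2076. After flipping Y the toolpath is (110.80,104.93) → (97.36,95.50) → (74.36,78.56) → (49.74,59.91) → (31.44,45.36) → (27.39,40.70).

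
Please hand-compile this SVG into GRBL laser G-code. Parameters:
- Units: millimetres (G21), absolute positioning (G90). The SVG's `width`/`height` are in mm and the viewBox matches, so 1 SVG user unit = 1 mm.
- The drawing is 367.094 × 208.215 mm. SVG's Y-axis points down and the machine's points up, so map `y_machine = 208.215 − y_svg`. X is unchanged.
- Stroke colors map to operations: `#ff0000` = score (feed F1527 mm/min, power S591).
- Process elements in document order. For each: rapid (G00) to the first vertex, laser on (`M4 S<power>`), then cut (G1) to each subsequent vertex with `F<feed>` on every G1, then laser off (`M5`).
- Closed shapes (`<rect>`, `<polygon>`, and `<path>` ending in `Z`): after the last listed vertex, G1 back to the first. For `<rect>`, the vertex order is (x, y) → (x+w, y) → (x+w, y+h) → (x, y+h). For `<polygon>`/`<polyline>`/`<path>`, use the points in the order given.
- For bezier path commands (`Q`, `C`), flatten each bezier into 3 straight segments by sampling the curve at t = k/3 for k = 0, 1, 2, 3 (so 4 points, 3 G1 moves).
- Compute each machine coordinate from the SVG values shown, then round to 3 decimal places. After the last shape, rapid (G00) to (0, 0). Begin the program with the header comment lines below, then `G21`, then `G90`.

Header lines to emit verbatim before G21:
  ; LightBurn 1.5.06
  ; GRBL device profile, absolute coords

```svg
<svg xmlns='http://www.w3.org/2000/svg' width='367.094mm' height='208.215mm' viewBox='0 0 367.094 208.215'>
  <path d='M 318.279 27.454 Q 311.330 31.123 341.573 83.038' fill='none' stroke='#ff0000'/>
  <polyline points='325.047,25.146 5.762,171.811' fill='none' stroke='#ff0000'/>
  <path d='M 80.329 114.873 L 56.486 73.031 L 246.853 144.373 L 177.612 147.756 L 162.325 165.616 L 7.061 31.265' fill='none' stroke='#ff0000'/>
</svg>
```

; LightBurn 1.5.06
; GRBL device profile, absolute coords
G21
G90
G00 X318.279 Y180.761
M4 S591
G1 X317.779 Y172.954 F1527
G1 X325.543 Y154.426 F1527
G1 X341.573 Y125.177 F1527
M5
G00 X325.047 Y183.069
M4 S591
G1 X5.762 Y36.404 F1527
M5
G00 X80.329 Y93.342
M4 S591
G1 X56.486 Y135.184 F1527
G1 X246.853 Y63.842 F1527
G1 X177.612 Y60.459 F1527
G1 X162.325 Y42.599 F1527
G1 X7.061 Y176.950 F1527
M5
G00 X0.000 Y0.000

1 u = 1 mm; y_m = 208.215 − y.

[1] `<path>` quadratic bezier, #ff0000→score S591 F1527: (318.279,180.761) → (317.779,172.954) → (325.543,154.426) → (341.573,125.177)

[2] `<polyline>` line segment, #ff0000→score S591 F1527: (325.047,183.069) → (5.762,36.404)

[3] `<path>` open polyline, #ff0000→score S591 F1527: (80.329,93.342) → (56.486,135.184) → (246.853,63.842) → (177.612,60.459) → (162.325,42.599) → (7.061,176.950)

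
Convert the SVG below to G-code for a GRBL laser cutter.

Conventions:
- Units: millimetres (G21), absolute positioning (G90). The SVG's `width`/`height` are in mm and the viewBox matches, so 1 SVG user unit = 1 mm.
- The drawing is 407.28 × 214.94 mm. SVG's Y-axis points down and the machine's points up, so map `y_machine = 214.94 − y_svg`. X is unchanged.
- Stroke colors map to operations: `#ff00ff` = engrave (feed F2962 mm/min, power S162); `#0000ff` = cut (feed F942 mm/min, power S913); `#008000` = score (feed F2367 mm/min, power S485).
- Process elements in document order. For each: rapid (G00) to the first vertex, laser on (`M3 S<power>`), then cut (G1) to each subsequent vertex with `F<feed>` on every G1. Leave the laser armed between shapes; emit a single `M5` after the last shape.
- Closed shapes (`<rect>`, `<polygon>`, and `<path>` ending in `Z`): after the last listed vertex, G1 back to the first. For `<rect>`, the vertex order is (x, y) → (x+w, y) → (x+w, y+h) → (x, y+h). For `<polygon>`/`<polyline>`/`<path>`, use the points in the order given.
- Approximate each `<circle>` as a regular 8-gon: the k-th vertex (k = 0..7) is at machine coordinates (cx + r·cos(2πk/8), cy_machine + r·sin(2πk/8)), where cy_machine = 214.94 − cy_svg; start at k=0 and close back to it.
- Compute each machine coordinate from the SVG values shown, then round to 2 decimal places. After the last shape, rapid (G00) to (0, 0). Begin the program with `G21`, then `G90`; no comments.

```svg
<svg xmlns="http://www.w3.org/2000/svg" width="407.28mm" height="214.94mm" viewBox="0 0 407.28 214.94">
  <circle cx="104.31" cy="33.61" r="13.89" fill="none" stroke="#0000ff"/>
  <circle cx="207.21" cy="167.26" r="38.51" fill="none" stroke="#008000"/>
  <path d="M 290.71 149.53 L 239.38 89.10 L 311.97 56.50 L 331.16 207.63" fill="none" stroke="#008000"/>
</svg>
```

G21
G90
G00 X118.20 Y181.33
M3 S913
G1 X114.13 Y191.15 F942
G1 X104.31 Y195.22 F942
G1 X94.49 Y191.15 F942
G1 X90.42 Y181.33 F942
G1 X94.49 Y171.51 F942
G1 X104.31 Y167.44 F942
G1 X114.13 Y171.51 F942
G1 X118.20 Y181.33 F942
G00 X245.72 Y47.68
M3 S485
G1 X234.44 Y74.91 F2367
G1 X207.21 Y86.19 F2367
G1 X179.98 Y74.91 F2367
G1 X168.70 Y47.68 F2367
G1 X179.98 Y20.45 F2367
G1 X207.21 Y9.17 F2367
G1 X234.44 Y20.45 F2367
G1 X245.72 Y47.68 F2367
G00 X290.71 Y65.41
M3 S485
G1 X239.38 Y125.84 F2367
G1 X311.97 Y158.44 F2367
G1 X331.16 Y7.31 F2367
M5
G00 X0.00 Y0.00

1 u = 1 mm; y_m = 214.94 − y.

[1] `<circle>` circle, #0000ff→cut S913 F942: (118.20,181.33) → (114.13,191.15) → (104.31,195.22) → (94.49,191.15) → (90.42,181.33) → (94.49,171.51) → (104.31,167.44) → (114.13,171.51) → (118.20,181.33) (closed)

[2] `<circle>` circle, #008000→score S485 F2367: (245.72,47.68) → (234.44,74.91) → (207.21,86.19) → (179.98,74.91) → (168.70,47.68) → (179.98,20.45) → (207.21,9.17) → (234.44,20.45) → (245.72,47.68) (closed)

[3] `<path>` open polyline, #008000→score S485 F2367: (290.71,65.41) → (239.38,125.84) → (311.97,158.44) → (331.16,7.31)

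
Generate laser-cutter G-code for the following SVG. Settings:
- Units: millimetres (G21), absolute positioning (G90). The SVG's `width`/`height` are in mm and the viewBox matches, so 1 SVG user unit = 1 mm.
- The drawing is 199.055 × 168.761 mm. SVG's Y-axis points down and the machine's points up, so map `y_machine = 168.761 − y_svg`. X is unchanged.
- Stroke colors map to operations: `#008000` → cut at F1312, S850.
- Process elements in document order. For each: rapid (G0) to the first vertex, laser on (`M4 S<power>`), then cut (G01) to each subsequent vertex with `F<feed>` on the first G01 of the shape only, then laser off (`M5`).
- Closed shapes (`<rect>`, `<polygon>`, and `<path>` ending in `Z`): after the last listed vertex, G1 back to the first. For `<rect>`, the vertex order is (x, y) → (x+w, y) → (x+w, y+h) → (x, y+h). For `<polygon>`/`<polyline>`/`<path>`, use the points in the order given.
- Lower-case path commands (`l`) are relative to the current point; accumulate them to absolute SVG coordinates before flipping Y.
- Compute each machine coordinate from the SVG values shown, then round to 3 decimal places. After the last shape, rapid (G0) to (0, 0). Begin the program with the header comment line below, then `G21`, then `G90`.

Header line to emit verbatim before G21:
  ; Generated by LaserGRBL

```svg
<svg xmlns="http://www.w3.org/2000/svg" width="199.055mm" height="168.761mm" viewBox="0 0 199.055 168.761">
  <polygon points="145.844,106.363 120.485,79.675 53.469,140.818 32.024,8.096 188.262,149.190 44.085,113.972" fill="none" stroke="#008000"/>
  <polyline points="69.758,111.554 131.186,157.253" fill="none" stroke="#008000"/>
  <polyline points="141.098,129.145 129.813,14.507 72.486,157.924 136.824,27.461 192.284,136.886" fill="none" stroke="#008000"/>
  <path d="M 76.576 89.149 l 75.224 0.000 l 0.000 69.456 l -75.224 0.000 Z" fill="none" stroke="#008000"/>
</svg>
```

; Generated by LaserGRBL
G21
G90
G0 X145.844 Y62.398
M4 S850
G01 X120.485 Y89.086 F1312
G01 X53.469 Y27.943
G01 X32.024 Y160.665
G01 X188.262 Y19.571
G01 X44.085 Y54.789
G01 X145.844 Y62.398
M5
G0 X69.758 Y57.207
M4 S850
G01 X131.186 Y11.508 F1312
M5
G0 X141.098 Y39.616
M4 S850
G01 X129.813 Y154.254 F1312
G01 X72.486 Y10.837
G01 X136.824 Y141.300
G01 X192.284 Y31.875
M5
G0 X76.576 Y79.612
M4 S850
G01 X151.800 Y79.612 F1312
G01 X151.800 Y10.156
G01 X76.576 Y10.156
G01 X76.576 Y79.612
M5
G0 X0.000 Y0.000

1 u = 1 mm; y_m = 168.761 − y.

[1] `<polygon>` closed polygon, #008000→cut S850 F1312: (145.844,62.398) → (120.485,89.086) → (53.469,27.943) → (32.024,160.665) → (188.262,19.571) → (44.085,54.789) → (145.844,62.398) (closed)

[2] `<polyline>` line segment, #008000→cut S850 F1312: (69.758,57.207) → (131.186,11.508)

[3] `<polyline>` open polyline, #008000→cut S850 F1312: (141.098,39.616) → (129.813,154.254) → (72.486,10.837) → (136.824,141.300) → (192.284,31.875)

[4] `<path>` rectangle, #008000→cut S850 F1312: (76.576,79.612) → (151.800,79.612) → (151.800,10.156) → (76.576,10.156) → (76.576,79.612) (closed)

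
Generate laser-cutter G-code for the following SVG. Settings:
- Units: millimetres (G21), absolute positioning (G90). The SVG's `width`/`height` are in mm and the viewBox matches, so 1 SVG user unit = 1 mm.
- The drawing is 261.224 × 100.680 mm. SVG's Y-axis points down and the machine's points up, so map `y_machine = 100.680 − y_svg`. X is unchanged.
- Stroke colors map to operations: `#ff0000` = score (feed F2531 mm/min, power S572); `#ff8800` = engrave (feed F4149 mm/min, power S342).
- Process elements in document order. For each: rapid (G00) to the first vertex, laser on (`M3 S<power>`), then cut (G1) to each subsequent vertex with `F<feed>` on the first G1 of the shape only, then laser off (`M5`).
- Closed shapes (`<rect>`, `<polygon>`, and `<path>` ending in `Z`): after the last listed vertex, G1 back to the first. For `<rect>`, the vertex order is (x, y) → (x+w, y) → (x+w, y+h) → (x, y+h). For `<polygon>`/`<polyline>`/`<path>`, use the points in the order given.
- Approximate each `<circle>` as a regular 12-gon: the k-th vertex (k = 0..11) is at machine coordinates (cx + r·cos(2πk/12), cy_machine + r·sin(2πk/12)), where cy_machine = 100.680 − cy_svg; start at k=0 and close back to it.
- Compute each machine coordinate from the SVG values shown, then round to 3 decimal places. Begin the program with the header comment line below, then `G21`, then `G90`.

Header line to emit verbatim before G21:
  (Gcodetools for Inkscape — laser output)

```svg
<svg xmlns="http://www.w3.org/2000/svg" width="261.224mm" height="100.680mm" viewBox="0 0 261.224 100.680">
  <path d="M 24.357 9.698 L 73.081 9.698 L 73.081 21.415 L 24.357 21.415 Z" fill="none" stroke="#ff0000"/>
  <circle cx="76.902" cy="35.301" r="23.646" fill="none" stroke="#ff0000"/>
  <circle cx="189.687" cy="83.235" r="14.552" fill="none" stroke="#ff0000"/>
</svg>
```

(Gcodetools for Inkscape — laser output)
G21
G90
G00 X24.357 Y90.982
M3 S572
G1 X73.081 Y90.982 F2531
G1 X73.081 Y79.265
G1 X24.357 Y79.265
G1 X24.357 Y90.982
M5
G00 X100.548 Y65.379
M3 S572
G1 X97.380 Y77.202 F2531
G1 X88.725 Y85.857
G1 X76.902 Y89.025
G1 X65.079 Y85.857
G1 X56.424 Y77.202
G1 X53.256 Y65.379
G1 X56.424 Y53.556
G1 X65.079 Y44.901
G1 X76.902 Y41.733
G1 X88.725 Y44.901
G1 X97.380 Y53.556
G1 X100.548 Y65.379
M5
G00 X204.239 Y17.445
M3 S572
G1 X202.289 Y24.721 F2531
G1 X196.963 Y30.047
G1 X189.687 Y31.997
G1 X182.411 Y30.047
G1 X177.085 Y24.721
G1 X175.135 Y17.445
G1 X177.085 Y10.169
G1 X182.411 Y4.843
G1 X189.687 Y2.893
G1 X196.963 Y4.843
G1 X202.289 Y10.169
G1 X204.239 Y17.445
M5

1 u = 1 mm; y_m = 100.680 − y.

[1] `<path>` rectangle, #ff0000→score S572 F2531: (24.357,90.982) → (73.081,90.982) → (73.081,79.265) → (24.357,79.265) → (24.357,90.982) (closed)

[2] `<circle>` circle, #ff0000→score S572 F2531: (100.548,65.379) → (97.380,77.202) → (88.725,85.857) → (76.902,89.025) → (65.079,85.857) → (56.424,77.202) → (53.256,65.379) → (56.424,53.556) → (65.079,44.901) → (76.902,41.733) → (88.725,44.901) → (97.380,53.556) → (100.548,65.379) (closed)

[3] `<circle>` circle, #ff0000→score S572 F2531: (204.239,17.445) → (202.289,24.721) → (196.963,30.047) → (189.687,31.997) → (182.411,30.047) → (177.085,24.721) → (175.135,17.445) → (177.085,10.169) → (182.411,4.843) → (189.687,2.893) → (196.963,4.843) → (202.289,10.169) → (204.239,17.445) (closed)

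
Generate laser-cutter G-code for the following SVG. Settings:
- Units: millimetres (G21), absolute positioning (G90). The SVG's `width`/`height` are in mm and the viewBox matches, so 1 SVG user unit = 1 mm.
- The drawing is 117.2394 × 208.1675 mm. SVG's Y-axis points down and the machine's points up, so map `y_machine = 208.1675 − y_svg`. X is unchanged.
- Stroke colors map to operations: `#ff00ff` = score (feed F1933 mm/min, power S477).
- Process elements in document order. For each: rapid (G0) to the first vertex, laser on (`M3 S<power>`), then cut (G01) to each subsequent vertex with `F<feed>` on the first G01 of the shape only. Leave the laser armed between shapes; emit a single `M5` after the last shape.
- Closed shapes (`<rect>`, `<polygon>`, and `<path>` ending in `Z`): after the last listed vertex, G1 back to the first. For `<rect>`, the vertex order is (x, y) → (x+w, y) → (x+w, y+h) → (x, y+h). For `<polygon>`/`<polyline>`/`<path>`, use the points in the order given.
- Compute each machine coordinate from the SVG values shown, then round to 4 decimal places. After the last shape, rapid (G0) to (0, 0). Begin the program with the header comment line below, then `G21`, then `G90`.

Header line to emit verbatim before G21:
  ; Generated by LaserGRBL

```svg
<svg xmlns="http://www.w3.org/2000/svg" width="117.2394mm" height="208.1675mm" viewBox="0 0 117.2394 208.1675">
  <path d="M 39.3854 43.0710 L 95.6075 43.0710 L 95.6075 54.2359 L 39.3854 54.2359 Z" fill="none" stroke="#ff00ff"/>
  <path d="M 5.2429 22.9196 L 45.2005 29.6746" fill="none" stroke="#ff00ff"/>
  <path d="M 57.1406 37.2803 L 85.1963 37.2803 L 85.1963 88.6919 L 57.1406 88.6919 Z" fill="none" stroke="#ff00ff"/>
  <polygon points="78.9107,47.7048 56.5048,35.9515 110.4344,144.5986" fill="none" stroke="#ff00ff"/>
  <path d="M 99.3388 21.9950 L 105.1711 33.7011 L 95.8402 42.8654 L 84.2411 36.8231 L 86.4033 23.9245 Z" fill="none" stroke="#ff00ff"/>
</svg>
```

; Generated by LaserGRBL
G21
G90
G0 X39.3854 Y165.0965
M3 S477
G01 X95.6075 Y165.0965 F1933
G01 X95.6075 Y153.9316
G01 X39.3854 Y153.9316
G01 X39.3854 Y165.0965
G0 X5.2429 Y185.2479
M3 S477
G01 X45.2005 Y178.4929 F1933
G0 X57.1406 Y170.8872
M3 S477
G01 X85.1963 Y170.8872 F1933
G01 X85.1963 Y119.4756
G01 X57.1406 Y119.4756
G01 X57.1406 Y170.8872
G0 X78.9107 Y160.4627
M3 S477
G01 X56.5048 Y172.2160 F1933
G01 X110.4344 Y63.5689
G01 X78.9107 Y160.4627
G0 X99.3388 Y186.1725
M3 S477
G01 X105.1711 Y174.4664 F1933
G01 X95.8402 Y165.3021
G01 X84.2411 Y171.3444
G01 X86.4033 Y184.2430
G01 X99.3388 Y186.1725
M5
G0 X0.0000 Y0.0000

viewBox `0 0 117.2394 208.1675` with mm width/height → 1 unit = 1 mm. Flip: y_m = 208.1675 − y_svg.

**Shape 1** — `<path>` rectangle, stroke `#ff00ff` → score (S477, F1933). Machine vertices: (39.3854,165.0965) → (95.6075,165.0965) → (95.6075,153.9316) → (39.3854,153.9316) → (39.3854,165.0965). Closed: final G1 returns to the first vertex.

**Shape 2** — `<path>` line segment, stroke `#ff00ff` → score (S477, F1933). Machine vertices: (5.2429,185.2479) → (45.2005,178.4929). Open path.

**Shape 3** — `<path>` rectangle, stroke `#ff00ff` → score (S477, F1933). Machine vertices: (57.1406,170.8872) → (85.1963,170.8872) → (85.1963,119.4756) → (57.1406,119.4756) → (57.1406,170.8872). Closed: final G1 returns to the first vertex.

**Shape 4** — `<polygon>` closed polygon, stroke `#ff00ff` → score (S477, F1933). Machine vertices: (78.9107,160.4627) → (56.5048,172.2160) → (110.4344,63.5689) → (78.9107,160.4627). Closed: final G1 returns to the first vertex.

**Shape 5** — `<path>` regular polygon, stroke `#ff00ff` → score (S477, F1933). Machine vertices: (99.3388,186.1725) → (105.1711,174.4664) → (95.8402,165.3021) → (84.2411,171.3444) → (86.4033,184.2430) → (99.3388,186.1725). Closed: final G1 returns to the first vertex.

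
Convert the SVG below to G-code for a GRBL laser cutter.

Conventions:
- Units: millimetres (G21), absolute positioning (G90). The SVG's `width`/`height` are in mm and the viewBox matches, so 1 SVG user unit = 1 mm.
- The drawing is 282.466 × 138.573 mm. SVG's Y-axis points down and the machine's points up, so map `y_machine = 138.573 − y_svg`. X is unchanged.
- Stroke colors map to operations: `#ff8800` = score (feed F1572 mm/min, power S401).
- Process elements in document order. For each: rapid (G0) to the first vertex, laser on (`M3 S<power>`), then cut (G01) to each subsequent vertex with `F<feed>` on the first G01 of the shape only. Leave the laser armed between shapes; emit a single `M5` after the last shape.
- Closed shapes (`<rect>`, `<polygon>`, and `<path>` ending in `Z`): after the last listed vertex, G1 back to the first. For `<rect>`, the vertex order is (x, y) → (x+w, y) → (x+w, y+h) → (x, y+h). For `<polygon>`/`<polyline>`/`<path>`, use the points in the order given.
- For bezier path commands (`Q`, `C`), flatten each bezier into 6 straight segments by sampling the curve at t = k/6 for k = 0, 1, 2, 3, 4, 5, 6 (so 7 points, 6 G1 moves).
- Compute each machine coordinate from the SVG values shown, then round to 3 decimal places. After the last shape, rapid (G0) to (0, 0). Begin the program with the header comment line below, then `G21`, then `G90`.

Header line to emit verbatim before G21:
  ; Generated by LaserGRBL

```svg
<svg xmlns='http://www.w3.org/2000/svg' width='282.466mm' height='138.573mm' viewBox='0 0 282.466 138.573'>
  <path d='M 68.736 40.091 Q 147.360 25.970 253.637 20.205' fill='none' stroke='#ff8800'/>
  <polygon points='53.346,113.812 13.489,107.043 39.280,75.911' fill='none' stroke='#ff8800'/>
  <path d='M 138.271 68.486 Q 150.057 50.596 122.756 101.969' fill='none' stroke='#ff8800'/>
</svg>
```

viewBox `0 0 282.466 138.573` with mm width/height → 1 unit = 1 mm. Flip: y_m = 138.573 − y_svg.

**Shape 1** — `<path>` quadratic bezier, stroke `#ff8800` → score (S401, F1572). Control points (SVG): P0=(68.736,40.091), P1=(147.360,25.970), P2=(253.637,20.205); sampled at t=k/6. Machine vertices: (68.736,98.482) → (95.712,102.957) → (124.225,106.968) → (154.273,110.514) → (185.858,113.596) → (218.979,116.214) → (253.637,118.368). Open path.

**Shape 2** — `<polygon>` regular polygon, stroke `#ff8800` → score (S401, F1572). Machine vertices: (53.346,24.761) → (13.489,31.530) → (39.280,62.662) → (53.346,24.761). Closed: final G1 returns to the first vertex.

**Shape 3** — `<path>` quadratic bezier, stroke `#ff8800` → score (S401, F1572). Control points (SVG): P0=(138.271,68.486), P1=(150.057,50.596), P2=(122.756,101.969); sampled at t=k/6. Machine vertices: (138.271,70.087) → (141.114,74.126) → (141.785,74.318) → (140.285,70.661) → (136.614,63.157) → (130.771,51.804) → (122.756,36.604). Open path.

; Generated by LaserGRBL
G21
G90
G0 X68.736 Y98.482
M3 S401
G01 X95.712 Y102.957 F1572
G01 X124.225 Y106.968
G01 X154.273 Y110.514
G01 X185.858 Y113.596
G01 X218.979 Y116.214
G01 X253.637 Y118.368
G0 X53.346 Y24.761
M3 S401
G01 X13.489 Y31.530 F1572
G01 X39.280 Y62.662
G01 X53.346 Y24.761
G0 X138.271 Y70.087
M3 S401
G01 X141.114 Y74.126 F1572
G01 X141.785 Y74.318
G01 X140.285 Y70.661
G01 X136.614 Y63.157
G01 X130.771 Y51.804
G01 X122.756 Y36.604
M5
G0 X0.000 Y0.000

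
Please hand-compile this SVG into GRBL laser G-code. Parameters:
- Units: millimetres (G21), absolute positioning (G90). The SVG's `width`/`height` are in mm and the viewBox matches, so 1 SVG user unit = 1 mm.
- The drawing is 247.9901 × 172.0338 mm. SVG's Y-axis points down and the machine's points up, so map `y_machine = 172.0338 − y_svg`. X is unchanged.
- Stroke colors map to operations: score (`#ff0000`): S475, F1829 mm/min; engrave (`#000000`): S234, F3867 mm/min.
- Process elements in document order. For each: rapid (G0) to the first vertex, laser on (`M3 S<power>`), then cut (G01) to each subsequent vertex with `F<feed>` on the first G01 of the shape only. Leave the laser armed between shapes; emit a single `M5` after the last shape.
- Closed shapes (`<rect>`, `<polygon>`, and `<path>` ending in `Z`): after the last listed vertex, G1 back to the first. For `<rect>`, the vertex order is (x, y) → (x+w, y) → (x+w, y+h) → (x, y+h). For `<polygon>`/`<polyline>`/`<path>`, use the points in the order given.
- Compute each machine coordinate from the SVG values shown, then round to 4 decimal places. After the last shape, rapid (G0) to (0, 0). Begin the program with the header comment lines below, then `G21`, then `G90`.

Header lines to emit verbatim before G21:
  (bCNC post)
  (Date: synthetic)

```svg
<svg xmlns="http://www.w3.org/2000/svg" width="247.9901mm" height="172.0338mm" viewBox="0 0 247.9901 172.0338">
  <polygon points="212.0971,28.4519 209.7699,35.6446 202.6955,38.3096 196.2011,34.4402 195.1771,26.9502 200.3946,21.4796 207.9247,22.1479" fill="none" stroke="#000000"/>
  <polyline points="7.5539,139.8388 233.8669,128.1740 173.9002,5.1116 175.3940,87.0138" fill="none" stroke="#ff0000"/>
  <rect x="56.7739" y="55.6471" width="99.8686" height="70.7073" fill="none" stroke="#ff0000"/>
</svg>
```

viewBox `0 0 247.9901 172.0338` with mm width/height → 1 unit = 1 mm. Flip: y_m = 172.0338 − y_svg.

**Shape 1** — `<polygon>` regular polygon, stroke `#000000` → engrave (S234, F3867). Machine vertices: (212.0971,143.5819) → (209.7699,136.3892) → (202.6955,133.7242) → (196.2011,137.5936) → (195.1771,145.0836) → (200.3946,150.5542) → (207.9247,149.8859) → (212.0971,143.5819). Closed: final G1 returns to the first vertex.

**Shape 2** — `<polyline>` open polyline, stroke `#ff0000` → score (S475, F1829). Machine vertices: (7.5539,32.1950) → (233.8669,43.8598) → (173.9002,166.9222) → (175.3940,85.0200). Open path.

**Shape 3** — `<rect>` rectangle, stroke `#ff0000` → score (S475, F1829). Machine vertices: (56.7739,116.3867) → (156.6425,116.3867) → (156.6425,45.6794) → (56.7739,45.6794) → (56.7739,116.3867). Closed: final G1 returns to the first vertex.

(bCNC post)
(Date: synthetic)
G21
G90
G0 X212.0971 Y143.5819
M3 S234
G01 X209.7699 Y136.3892 F3867
G01 X202.6955 Y133.7242
G01 X196.2011 Y137.5936
G01 X195.1771 Y145.0836
G01 X200.3946 Y150.5542
G01 X207.9247 Y149.8859
G01 X212.0971 Y143.5819
G0 X7.5539 Y32.1950
M3 S475
G01 X233.8669 Y43.8598 F1829
G01 X173.9002 Y166.9222
G01 X175.3940 Y85.0200
G0 X56.7739 Y116.3867
M3 S475
G01 X156.6425 Y116.3867 F1829
G01 X156.6425 Y45.6794
G01 X56.7739 Y45.6794
G01 X56.7739 Y116.3867
M5
G0 X0.0000 Y0.0000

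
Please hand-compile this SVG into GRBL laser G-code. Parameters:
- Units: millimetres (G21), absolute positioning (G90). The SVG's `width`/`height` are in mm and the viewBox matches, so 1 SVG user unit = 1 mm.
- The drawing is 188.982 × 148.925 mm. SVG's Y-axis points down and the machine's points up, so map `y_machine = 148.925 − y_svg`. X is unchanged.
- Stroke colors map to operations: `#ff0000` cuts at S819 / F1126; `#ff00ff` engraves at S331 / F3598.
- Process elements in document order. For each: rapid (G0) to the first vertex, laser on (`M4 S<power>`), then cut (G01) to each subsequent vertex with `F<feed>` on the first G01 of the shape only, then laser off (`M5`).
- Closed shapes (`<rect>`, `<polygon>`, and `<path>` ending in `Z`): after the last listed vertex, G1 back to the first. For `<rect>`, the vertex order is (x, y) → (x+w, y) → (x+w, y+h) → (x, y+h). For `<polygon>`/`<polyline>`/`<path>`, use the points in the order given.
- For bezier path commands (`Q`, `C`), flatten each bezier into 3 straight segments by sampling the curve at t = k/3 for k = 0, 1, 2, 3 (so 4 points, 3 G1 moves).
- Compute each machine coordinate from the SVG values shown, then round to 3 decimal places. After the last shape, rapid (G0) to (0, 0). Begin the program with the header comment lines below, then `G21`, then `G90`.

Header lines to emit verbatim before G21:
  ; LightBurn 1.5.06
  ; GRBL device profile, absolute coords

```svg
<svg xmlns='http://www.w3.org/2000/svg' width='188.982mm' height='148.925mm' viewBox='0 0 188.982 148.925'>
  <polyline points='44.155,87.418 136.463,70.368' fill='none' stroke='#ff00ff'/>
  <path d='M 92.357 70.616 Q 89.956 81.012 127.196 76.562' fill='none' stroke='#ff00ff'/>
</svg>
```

viewBox `0 0 188.982 148.925` with mm width/height → 1 unit = 1 mm. Flip: y_m = 148.925 − y_svg.

**Shape 1** — `<polyline>` line segment, stroke `#ff00ff` → engrave (S331, F3598). Machine vertices: (44.155,61.507) → (136.463,78.557). Open path.

**Shape 2** — `<path>` quadratic bezier, stroke `#ff00ff` → engrave (S331, F3598). Control points (SVG): P0=(92.357,70.616), P1=(89.956,81.012), P2=(127.196,76.562); sampled at t=k/3. Machine vertices: (92.357,78.309) → (95.161,73.028) → (106.774,71.046) → (127.196,72.363). Open path.

; LightBurn 1.5.06
; GRBL device profile, absolute coords
G21
G90
G0 X44.155 Y61.507
M4 S331
G01 X136.463 Y78.557 F3598
M5
G0 X92.357 Y78.309
M4 S331
G01 X95.161 Y73.028 F3598
G01 X106.774 Y71.046
G01 X127.196 Y72.363
M5
G0 X0.000 Y0.000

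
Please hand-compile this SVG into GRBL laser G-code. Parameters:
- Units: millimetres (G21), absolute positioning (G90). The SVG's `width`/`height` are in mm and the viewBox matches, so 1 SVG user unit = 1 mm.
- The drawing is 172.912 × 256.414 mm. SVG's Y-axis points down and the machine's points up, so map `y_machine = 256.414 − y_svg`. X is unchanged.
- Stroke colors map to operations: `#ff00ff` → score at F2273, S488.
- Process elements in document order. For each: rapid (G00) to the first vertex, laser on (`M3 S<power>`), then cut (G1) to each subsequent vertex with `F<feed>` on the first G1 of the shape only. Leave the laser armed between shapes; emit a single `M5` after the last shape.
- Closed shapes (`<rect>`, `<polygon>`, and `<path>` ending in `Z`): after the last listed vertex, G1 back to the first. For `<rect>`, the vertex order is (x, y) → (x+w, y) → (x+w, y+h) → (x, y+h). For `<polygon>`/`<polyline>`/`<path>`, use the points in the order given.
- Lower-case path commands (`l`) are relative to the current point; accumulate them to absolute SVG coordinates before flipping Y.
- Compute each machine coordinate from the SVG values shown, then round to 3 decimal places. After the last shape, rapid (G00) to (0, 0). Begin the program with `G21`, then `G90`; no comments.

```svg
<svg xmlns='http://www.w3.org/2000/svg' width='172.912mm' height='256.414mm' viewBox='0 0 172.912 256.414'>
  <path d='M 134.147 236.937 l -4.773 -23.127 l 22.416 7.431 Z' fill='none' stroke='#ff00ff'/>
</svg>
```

1 u = 1 mm; y_m = 256.414 − y.

[1] `<path>` regular polygon, #ff00ff→score S488 F2273: (134.147,19.477) → (129.374,42.604) → (151.790,35.173) → (134.147,19.477) (closed)

G21
G90
G00 X134.147 Y19.477
M3 S488
G1 X129.374 Y42.604 F2273
G1 X151.790 Y35.173
G1 X134.147 Y19.477
M5
G00 X0.000 Y0.000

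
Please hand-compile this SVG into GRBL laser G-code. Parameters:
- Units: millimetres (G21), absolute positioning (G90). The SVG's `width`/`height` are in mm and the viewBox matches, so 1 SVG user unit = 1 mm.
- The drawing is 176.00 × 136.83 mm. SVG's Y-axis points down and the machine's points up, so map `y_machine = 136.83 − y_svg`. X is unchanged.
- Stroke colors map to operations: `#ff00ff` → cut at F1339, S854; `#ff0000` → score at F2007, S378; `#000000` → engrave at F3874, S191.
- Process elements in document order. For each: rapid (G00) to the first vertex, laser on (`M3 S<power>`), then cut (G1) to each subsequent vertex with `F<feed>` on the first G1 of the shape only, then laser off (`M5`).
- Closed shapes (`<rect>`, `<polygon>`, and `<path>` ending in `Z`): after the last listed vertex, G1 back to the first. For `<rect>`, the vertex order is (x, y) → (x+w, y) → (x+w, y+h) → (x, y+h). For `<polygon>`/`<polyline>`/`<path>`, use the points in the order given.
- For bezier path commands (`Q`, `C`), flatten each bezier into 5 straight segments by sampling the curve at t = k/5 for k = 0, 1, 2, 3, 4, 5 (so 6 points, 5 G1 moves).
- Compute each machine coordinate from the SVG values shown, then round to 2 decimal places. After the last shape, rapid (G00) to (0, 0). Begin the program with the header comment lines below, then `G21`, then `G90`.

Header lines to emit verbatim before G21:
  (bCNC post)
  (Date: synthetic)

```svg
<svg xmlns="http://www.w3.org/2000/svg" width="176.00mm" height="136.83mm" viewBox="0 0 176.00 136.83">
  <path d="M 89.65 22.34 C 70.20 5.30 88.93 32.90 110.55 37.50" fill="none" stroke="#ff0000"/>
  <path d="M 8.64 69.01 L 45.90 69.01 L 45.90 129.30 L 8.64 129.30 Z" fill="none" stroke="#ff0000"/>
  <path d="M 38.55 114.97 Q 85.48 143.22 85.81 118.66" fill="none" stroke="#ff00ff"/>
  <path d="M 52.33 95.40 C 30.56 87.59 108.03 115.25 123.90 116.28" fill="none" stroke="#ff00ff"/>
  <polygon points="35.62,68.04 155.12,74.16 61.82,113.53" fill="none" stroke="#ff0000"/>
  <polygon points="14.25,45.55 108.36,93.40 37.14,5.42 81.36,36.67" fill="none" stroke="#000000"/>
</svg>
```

(bCNC post)
(Date: synthetic)
G21
G90
G00 X89.65 Y114.49
M3 S378
G1 X82.28 Y119.90 F2007
G1 X82.38 Y117.84
G1 X88.25 Y111.56
G1 X98.21 Y104.31
G1 X110.55 Y99.33
M5
G00 X8.64 Y67.82
M3 S378
G1 X45.90 Y67.82 F2007
G1 X45.90 Y7.53
G1 X8.64 Y7.53
G1 X8.64 Y67.82
M5
G00 X38.55 Y21.86
M3 S854
G1 X55.46 Y12.67 F1339
G1 X68.64 Y7.71
G1 X78.09 Y6.97
G1 X83.81 Y10.46
G1 X85.81 Y18.17
M5
G00 X52.33 Y41.43
M3 S854
G1 X49.89 Y42.36 F1339
G1 X63.55 Y37.75
G1 X85.58 Y30.59
G1 X108.27 Y23.87
G1 X123.90 Y20.55
M5
G00 X35.62 Y68.79
M3 S378
G1 X155.12 Y62.67 F2007
G1 X61.82 Y23.30
G1 X35.62 Y68.79
M5
G00 X14.25 Y91.28
M3 S191
G1 X108.36 Y43.43 F3874
G1 X37.14 Y131.41
G1 X81.36 Y100.16
G1 X14.25 Y91.28
M5
G00 X0.00 Y0.00

1 u = 1 mm; y_m = 136.83 − y.

[1] `<path>` cubic bezier, #ff0000→score S378 F2007: (89.65,114.49) → (82.28,119.90) → (82.38,117.84) → (88.25,111.56) → (98.21,104.31) → (110.55,99.33)

[2] `<path>` rectangle, #ff0000→score S378 F2007: (8.64,67.82) → (45.90,67.82) → (45.90,7.53) → (8.64,7.53) → (8.64,67.82) (closed)

[3] `<path>` quadratic bezier, #ff00ff→cut S854 F1339: (38.55,21.86) → (55.46,12.67) → (68.64,7.71) → (78.09,6.97) → (83.81,10.46) → (85.81,18.17)

[4] `<path>` cubic bezier, #ff00ff→cut S854 F1339: (52.33,41.43) → (49.89,42.36) → (63.55,37.75) → (85.58,30.59) → (108.27,23.87) → (123.90,20.55)

[5] `<polygon>` closed polygon, #ff0000→score S378 F2007: (35.62,68.79) → (155.12,62.67) → (61.82,23.30) → (35.62,68.79) (closed)

[6] `<polygon>` closed polygon, #000000→engrave S191 F3874: (14.25,91.28) → (108.36,43.43) → (37.14,131.41) → (81.36,100.16) → (14.25,91.28) (closed)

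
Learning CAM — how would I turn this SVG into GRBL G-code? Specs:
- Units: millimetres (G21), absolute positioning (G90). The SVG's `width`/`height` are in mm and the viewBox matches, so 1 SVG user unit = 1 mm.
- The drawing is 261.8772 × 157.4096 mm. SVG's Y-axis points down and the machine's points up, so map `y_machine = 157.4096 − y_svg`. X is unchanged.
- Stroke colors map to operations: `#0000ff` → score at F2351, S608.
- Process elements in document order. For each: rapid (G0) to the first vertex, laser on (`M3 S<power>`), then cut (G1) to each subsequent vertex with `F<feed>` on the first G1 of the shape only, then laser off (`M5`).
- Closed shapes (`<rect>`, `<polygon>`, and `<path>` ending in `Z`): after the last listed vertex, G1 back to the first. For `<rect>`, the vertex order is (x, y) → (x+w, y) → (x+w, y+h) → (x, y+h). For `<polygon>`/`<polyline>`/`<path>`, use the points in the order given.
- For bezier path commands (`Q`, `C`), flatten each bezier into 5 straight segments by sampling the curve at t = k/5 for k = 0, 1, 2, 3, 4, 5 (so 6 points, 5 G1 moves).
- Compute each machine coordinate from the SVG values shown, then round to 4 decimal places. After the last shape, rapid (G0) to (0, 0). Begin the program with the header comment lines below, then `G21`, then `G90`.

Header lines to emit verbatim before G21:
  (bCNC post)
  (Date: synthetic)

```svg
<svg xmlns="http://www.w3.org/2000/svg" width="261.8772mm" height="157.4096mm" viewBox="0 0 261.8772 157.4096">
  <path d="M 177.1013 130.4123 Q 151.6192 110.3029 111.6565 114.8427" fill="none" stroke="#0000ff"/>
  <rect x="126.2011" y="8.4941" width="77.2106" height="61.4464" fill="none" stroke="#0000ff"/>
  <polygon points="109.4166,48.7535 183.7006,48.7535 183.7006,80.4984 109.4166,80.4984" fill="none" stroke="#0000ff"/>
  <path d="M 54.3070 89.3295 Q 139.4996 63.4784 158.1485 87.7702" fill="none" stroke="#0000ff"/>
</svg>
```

(bCNC post)
(Date: synthetic)
G21
G90
G0 X177.1013 Y26.9973
M3 S608
G1 X166.3292 Y34.0551 F2351
G1 X154.3987 Y39.1409
G1 X141.3098 Y42.2549
G1 X127.0624 Y43.3969
G1 X111.6565 Y42.5669
M5
G0 X126.2011 Y148.9155
M3 S608
G1 X203.4117 Y148.9155 F2351
G1 X203.4117 Y87.4691
G1 X126.2011 Y87.4691
G1 X126.2011 Y148.9155
M5
G0 X109.4166 Y108.6561
M3 S608
G1 X183.7006 Y108.6561 F2351
G1 X183.7006 Y76.9112
G1 X109.4166 Y76.9112
G1 X109.4166 Y108.6561
M5
G0 X54.3070 Y68.0801
M3 S608
G1 X85.7223 Y76.4148 F2351
G1 X111.8141 Y80.7381
G1 X132.5824 Y81.0500
G1 X148.0272 Y77.3504
G1 X158.1485 Y69.6394
M5
G0 X0.0000 Y0.0000

1 u = 1 mm; y_m = 157.4096 − y.

[1] `<path>` quadratic bezier, #0000ff→score S608 F2351: (177.1013,26.9973) → (166.3292,34.0551) → (154.3987,39.1409) → (141.3098,42.2549) → (127.0624,43.3969) → (111.6565,42.5669)

[2] `<rect>` rectangle, #0000ff→score S608 F2351: (126.2011,148.9155) → (203.4117,148.9155) → (203.4117,87.4691) → (126.2011,87.4691) → (126.2011,148.9155) (closed)

[3] `<polygon>` rectangle, #0000ff→score S608 F2351: (109.4166,108.6561) → (183.7006,108.6561) → (183.7006,76.9112) → (109.4166,76.9112) → (109.4166,108.6561) (closed)

[4] `<path>` quadratic bezier, #0000ff→score S608 F2351: (54.3070,68.0801) → (85.7223,76.4148) → (111.8141,80.7381) → (132.5824,81.0500) → (148.0272,77.3504) → (158.1485,69.6394)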